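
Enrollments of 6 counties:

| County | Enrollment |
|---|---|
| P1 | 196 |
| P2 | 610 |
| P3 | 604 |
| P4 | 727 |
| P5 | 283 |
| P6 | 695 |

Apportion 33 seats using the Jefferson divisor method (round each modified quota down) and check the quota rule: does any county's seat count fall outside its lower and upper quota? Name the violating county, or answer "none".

Standard quotas: P1 2.076, P2 6.462, P3 6.399, P4 7.702, P5 2.998, P6 7.363.
Jefferson allocation: P1 2, P2 7, P3 6, P4 8, P5 3, P6 7.
Every allocation lies between the lower and upper quota.

none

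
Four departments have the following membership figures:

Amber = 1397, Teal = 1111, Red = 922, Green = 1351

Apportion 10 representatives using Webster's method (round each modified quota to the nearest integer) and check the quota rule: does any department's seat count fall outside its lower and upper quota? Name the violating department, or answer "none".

Standard quotas: Amber 2.922, Teal 2.324, Red 1.928, Green 2.826.
Webster allocation: Amber 3, Teal 2, Red 2, Green 3.
Every allocation lies between the lower and upper quota.

none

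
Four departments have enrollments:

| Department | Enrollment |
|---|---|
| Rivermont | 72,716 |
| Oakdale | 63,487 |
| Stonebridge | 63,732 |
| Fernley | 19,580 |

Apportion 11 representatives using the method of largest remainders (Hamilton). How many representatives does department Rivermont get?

Standard divisor: 219515 ÷ 11 ≈ 19955.909.
Standard quotas: Rivermont 3.6438, Oakdale 3.1814, Stonebridge 3.1936, Fernley 0.9812.
Lower quotas: Rivermont 3, Oakdale 3, Stonebridge 3, Fernley 0 (sum 9, leaving 2 seats).
Remainders in descending order: Fernley 0.9812, Rivermont 0.6438, Stonebridge 0.1936, Oakdale 0.1814.
The surplus seats go to Fernley, Rivermont.
Rivermont receives 4.

4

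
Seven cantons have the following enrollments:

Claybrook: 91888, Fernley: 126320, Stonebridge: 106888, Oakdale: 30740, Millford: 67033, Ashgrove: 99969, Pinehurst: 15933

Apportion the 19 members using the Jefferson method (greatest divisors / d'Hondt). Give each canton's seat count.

Standard divisor 538771/19 ≈ 28356.368; standard quotas: Claybrook 3.240, Fernley 4.455, Stonebridge 3.769, Oakdale 1.084, Millford 2.364, Ashgrove 3.525, Pinehurst 0.562.
Rounding down gives 3, 4, 3, 1, 2, 3, 0 = 16 seats, so the divisor must be adjusted.
With modified divisor 24000: modified quotas Claybrook 3.829, Fernley 5.263, Stonebridge 4.454, Oakdale 1.281, Millford 2.793, Ashgrove 4.165, Pinehurst 0.664.
Rounding down: Claybrook 3, Fernley 5, Stonebridge 4, Oakdale 1, Millford 2, Ashgrove 4, Pinehurst 0 (total 19).

Claybrook 3, Fernley 5, Stonebridge 4, Oakdale 1, Millford 2, Ashgrove 4, Pinehurst 0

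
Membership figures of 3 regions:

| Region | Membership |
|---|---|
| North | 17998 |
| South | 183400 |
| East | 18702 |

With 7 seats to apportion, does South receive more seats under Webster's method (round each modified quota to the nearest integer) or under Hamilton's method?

Webster: North 1, South 5, East 1.
Hamilton: North 0, South 6, East 1.
South gets 5 under Webster and 6 under Hamilton.

Hamilton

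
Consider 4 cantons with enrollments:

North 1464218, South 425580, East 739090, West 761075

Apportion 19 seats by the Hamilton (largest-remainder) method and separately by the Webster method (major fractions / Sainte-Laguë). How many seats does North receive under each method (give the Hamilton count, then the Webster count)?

8 and 9

Hamilton: North 8, South 3, East 4, West 4.
Webster: North 9, South 2, East 4, West 4.
North gets 8 under Hamilton and 9 under Webster.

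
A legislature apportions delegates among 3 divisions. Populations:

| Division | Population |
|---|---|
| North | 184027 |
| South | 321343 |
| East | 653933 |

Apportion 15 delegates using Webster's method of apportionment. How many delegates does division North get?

2

Standard divisor 1159303/15 ≈ 77286.867; standard quotas: North 2.381, South 4.158, East 8.461.
Rounding to the nearest integer gives 2, 4, 8 = 14 seats, so the divisor must be adjusted.
With modified divisor 75300: modified quotas North 2.444, South 4.268, East 8.684.
Rounding to the nearest integer: North 2, South 4, East 9 (total 15).
North receives 2.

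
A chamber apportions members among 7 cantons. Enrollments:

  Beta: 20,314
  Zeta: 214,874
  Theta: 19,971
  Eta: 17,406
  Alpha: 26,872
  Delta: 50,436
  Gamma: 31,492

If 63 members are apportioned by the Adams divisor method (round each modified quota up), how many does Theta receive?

4

Standard divisor 381365/63 ≈ 6053.413; standard quotas: Beta 3.356, Zeta 35.496, Theta 3.299, Eta 2.875, Alpha 4.439, Delta 8.332, Gamma 5.202.
Rounding up gives 4, 36, 4, 3, 5, 9, 6 = 67 seats, so the divisor must be adjusted.
With modified divisor 6400: modified quotas Beta 3.174, Zeta 33.574, Theta 3.120, Eta 2.720, Alpha 4.199, Delta 7.881, Gamma 4.921.
Rounding up: Beta 4, Zeta 34, Theta 4, Eta 3, Alpha 5, Delta 8, Gamma 5 (total 63).
Theta receives 4.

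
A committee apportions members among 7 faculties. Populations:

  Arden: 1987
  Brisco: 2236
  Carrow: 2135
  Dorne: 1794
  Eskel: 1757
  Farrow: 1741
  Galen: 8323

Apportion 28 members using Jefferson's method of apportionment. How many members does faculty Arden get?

3

Standard divisor 19973/28 ≈ 713.321; standard quotas: Arden 2.786, Brisco 3.135, Carrow 2.993, Dorne 2.515, Eskel 2.463, Farrow 2.441, Galen 11.668.
Rounding down gives 2, 3, 2, 2, 2, 2, 11 = 24 seats, so the divisor must be adjusted.
With modified divisor 620: modified quotas Arden 3.205, Brisco 3.606, Carrow 3.444, Dorne 2.894, Eskel 2.834, Farrow 2.808, Galen 13.424.
Rounding down: Arden 3, Brisco 3, Carrow 3, Dorne 2, Eskel 2, Farrow 2, Galen 13 (total 28).
Arden receives 3.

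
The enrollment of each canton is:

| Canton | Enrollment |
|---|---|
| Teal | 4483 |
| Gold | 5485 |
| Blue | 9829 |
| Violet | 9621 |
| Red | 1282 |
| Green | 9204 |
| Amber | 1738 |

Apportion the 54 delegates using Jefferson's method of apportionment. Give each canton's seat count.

Standard divisor 41642/54 ≈ 771.148; standard quotas: Teal 5.813, Gold 7.113, Blue 12.746, Violet 12.476, Red 1.662, Green 11.935, Amber 2.254.
Rounding down gives 5, 7, 12, 12, 1, 11, 2 = 50 seats, so the divisor must be adjusted.
With modified divisor 720: modified quotas Teal 6.226, Gold 7.618, Blue 13.651, Violet 13.363, Red 1.781, Green 12.783, Amber 2.414.
Rounding down: Teal 6, Gold 7, Blue 13, Violet 13, Red 1, Green 12, Amber 2 (total 54).

Teal 6, Gold 7, Blue 13, Violet 13, Red 1, Green 12, Amber 2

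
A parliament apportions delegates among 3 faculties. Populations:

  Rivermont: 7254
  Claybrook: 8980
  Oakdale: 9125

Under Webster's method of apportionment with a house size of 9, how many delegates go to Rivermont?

3

Standard divisor 25359/9 ≈ 2817.667; standard quotas: Rivermont 2.574, Claybrook 3.187, Oakdale 3.238.
Rounding to the nearest integer gives Rivermont 3, Claybrook 3, Oakdale 3 — total 9, matching the house size, so no adjustment is needed.
Rivermont receives 3.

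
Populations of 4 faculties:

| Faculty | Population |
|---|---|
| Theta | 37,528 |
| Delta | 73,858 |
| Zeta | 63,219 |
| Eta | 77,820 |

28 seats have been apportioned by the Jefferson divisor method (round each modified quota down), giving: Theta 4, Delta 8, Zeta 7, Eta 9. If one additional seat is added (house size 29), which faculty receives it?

Priority for the next seat is population ÷ (current seats + 1).
Priorities: Theta 7505.600, Delta 8206.444, Zeta 7902.375, Eta 7782.000.
Highest priority: Delta.

Delta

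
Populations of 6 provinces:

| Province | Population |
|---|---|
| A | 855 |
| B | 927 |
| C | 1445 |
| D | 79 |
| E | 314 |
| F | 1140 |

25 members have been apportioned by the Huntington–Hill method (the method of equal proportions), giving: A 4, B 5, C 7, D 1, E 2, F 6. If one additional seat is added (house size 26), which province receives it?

Priority for the next seat is population ÷ (√(s·(s+1))).
Priorities: A 191.184, B 169.246, C 193.096, D 55.861, E 128.190, F 175.906.
Highest priority: C.

C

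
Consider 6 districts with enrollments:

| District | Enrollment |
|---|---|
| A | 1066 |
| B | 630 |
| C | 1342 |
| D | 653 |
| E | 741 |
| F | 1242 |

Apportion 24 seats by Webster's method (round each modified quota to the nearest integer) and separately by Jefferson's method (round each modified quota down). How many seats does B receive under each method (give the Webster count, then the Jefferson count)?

3 and 2

Webster: A 4, B 3, C 6, D 3, E 3, F 5.
Jefferson: A 5, B 2, C 6, D 3, E 3, F 5.
B gets 3 under Webster and 2 under Jefferson.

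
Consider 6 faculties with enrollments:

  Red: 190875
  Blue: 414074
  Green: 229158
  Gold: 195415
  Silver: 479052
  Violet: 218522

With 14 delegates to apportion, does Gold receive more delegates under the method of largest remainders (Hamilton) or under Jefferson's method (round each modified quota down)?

Hamilton

Hamilton: Red 1, Blue 3, Green 2, Gold 2, Silver 4, Violet 2.
Jefferson: Red 1, Blue 4, Green 2, Gold 1, Silver 4, Violet 2.
Gold gets 2 under Hamilton and 1 under Jefferson.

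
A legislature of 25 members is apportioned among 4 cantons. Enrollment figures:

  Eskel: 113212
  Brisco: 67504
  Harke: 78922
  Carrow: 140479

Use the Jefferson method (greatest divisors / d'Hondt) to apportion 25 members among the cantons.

Eskel 7; Brisco 4; Harke 5; Carrow 9

Standard divisor 400117/25 ≈ 16004.68; standard quotas: Eskel 7.074, Brisco 4.218, Harke 4.931, Carrow 8.777.
Rounding down gives 7, 4, 4, 8 = 23 seats, so the divisor must be adjusted.
With modified divisor 14900: modified quotas Eskel 7.598, Brisco 4.530, Harke 5.297, Carrow 9.428.
Rounding down: Eskel 7, Brisco 4, Harke 5, Carrow 9 (total 25).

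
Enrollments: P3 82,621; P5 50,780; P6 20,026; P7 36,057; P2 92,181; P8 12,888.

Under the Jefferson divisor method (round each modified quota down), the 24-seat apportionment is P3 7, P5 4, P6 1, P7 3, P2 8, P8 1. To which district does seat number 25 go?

Priority for the next seat is population ÷ (current seats + 1).
Priorities: P3 10327.625, P5 10156.000, P6 10013.000, P7 9014.250, P2 10242.333, P8 6444.000.
Highest priority: P3.

P3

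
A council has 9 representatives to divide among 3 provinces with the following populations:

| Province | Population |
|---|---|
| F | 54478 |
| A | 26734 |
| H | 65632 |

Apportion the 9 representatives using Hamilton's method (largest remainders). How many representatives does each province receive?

Standard divisor: 146844 ÷ 9 = 16316.
Standard quotas: F 3.3389, A 1.6385, H 4.0226.
Lower quotas: F 3, A 1, H 4 (sum 8, leaving 1 seat).
Remainders in descending order: A 0.6385, F 0.3389, H 0.0226.
The surplus seat goes to A.

F 3, A 2, H 4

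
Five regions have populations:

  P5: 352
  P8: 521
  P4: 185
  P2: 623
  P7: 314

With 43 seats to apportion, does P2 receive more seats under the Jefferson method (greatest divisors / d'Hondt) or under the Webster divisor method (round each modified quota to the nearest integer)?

Jefferson

Jefferson: P5 7, P8 11, P4 4, P2 14, P7 7.
Webster: P5 8, P8 11, P4 4, P2 13, P7 7.
P2 gets 14 under Jefferson and 13 under Webster.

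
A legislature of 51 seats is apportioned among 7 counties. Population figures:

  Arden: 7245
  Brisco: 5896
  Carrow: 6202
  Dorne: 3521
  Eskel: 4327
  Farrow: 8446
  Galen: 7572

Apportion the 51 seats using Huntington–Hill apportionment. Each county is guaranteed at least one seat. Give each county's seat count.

With divisor 841: modified quotas Arden 8.615, Brisco 7.011, Carrow 7.375, Dorne 4.187, Eskel 5.145, Farrow 10.043, Galen 9.004.
Geometric-mean thresholds: Arden √(8·9)=8.485, Brisco √(7·8)=7.483, Carrow √(7·8)=7.483, Dorne √(4·5)=4.472, Eskel √(5·6)=5.477, Farrow √(10·11)=10.488, Galen √(9·10)=9.487.
Each quota rounded against its threshold gives Arden 9, Brisco 7, Carrow 7, Dorne 4, Eskel 5, Farrow 10, Galen 9 (total 51).

Arden=9, Brisco=7, Carrow=7, Dorne=4, Eskel=5, Farrow=10, Galen=9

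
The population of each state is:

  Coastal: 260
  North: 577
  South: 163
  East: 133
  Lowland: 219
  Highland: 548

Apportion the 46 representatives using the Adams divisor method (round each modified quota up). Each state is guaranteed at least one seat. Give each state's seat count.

Standard divisor 1900/46 ≈ 41.304; standard quotas: Coastal 6.295, North 13.969, South 3.946, East 3.220, Lowland 5.302, Highland 13.267.
Rounding up gives 7, 14, 4, 4, 6, 14 = 49 seats, so the divisor must be adjusted.
With modified divisor 44: modified quotas Coastal 5.909, North 13.114, South 3.705, East 3.023, Lowland 4.977, Highland 12.455.
Rounding up: Coastal 6, North 14, South 4, East 4, Lowland 5, Highland 13 (total 46).

Coastal=6; North=14; South=4; East=4; Lowland=5; Highland=13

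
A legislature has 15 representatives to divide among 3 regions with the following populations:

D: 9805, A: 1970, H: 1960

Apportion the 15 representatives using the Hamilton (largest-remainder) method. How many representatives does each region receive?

Total 13735; standard divisor 13735/15 ≈ 915.667.
Standard quotas: D 10.7080, A 2.1514, H 2.1405.
Lower quotas: D 10, A 2, H 2 (sum 14, leaving 1 seat).
Remainders in descending order: D 0.7080, A 0.1514, H 0.1405.
Largest remainder: D receives the extra seat.

D: 11, A: 2, H: 2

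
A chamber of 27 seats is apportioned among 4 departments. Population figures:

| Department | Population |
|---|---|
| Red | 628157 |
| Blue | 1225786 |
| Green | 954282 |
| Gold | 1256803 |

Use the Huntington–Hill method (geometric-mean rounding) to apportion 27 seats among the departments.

With divisor 147682: modified quotas Red 4.253, Blue 8.300, Green 6.462, Gold 8.510.
Geometric-mean thresholds: Red √(4·5)=4.472, Blue √(8·9)=8.485, Green √(6·7)=6.481, Gold √(8·9)=8.485.
Each quota rounded against its threshold gives Red 4, Blue 8, Green 6, Gold 9 (total 27).

Red 4, Blue 8, Green 6, Gold 9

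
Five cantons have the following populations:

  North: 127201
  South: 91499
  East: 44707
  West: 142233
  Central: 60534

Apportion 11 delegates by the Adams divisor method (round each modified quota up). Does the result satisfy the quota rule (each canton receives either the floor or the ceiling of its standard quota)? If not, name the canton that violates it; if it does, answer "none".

Standard quotas: North 3.001, South 2.159, East 1.055, West 3.356, Central 1.428.
Adams allocation: North 3, South 2, East 1, West 3, Central 2.
Every allocation lies between the lower and upper quota.

none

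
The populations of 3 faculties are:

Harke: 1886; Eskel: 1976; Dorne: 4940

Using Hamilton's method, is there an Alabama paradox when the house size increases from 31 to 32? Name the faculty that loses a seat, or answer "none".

At 31 seats: Harke 7, Eskel 7, Dorne 17.
At 32 seats: Harke 7, Eskel 7, Dorne 18.
No faculty's allocation decreased.

none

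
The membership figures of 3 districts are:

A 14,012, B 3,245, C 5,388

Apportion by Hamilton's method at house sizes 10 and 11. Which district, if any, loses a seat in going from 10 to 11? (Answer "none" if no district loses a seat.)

At 10 seats: A 6, B 2, C 2.
At 11 seats: A 7, B 1, C 3.
B drops from 2 to 1.

B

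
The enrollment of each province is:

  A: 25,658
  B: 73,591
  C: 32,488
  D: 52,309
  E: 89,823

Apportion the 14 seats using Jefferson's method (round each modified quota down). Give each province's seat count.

Standard divisor 273869/14 ≈ 19562.071; standard quotas: A 1.312, B 3.762, C 1.661, D 2.674, E 4.592.
Rounding down gives 1, 3, 1, 2, 4 = 11 seats, so the divisor must be adjusted.
With modified divisor 16800: modified quotas A 1.527, B 4.380, C 1.934, D 3.114, E 5.347.
Rounding down: A 1, B 4, C 1, D 3, E 5 (total 14).

A 1, B 4, C 1, D 3, E 5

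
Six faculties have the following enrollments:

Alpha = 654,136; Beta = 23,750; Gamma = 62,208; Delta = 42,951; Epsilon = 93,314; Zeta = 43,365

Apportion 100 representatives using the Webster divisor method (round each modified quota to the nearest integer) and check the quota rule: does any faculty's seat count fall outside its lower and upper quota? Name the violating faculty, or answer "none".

Alpha

Standard quotas: Alpha 71.123, Beta 2.582, Gamma 6.764, Delta 4.670, Epsilon 10.146, Zeta 4.715.
Webster allocation: Alpha 70, Beta 3, Gamma 7, Delta 5, Epsilon 10, Zeta 5.
Alpha has quota 71.123 (lower 71, upper 72) but receives 70 — outside the quota interval.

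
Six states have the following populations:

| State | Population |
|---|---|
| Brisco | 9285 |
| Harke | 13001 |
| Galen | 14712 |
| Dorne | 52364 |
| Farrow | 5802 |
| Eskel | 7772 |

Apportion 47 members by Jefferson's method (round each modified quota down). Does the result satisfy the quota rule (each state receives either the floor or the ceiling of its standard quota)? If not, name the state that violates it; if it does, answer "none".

Dorne

Standard quotas: Brisco 4.239, Harke 5.936, Galen 6.717, Dorne 23.909, Farrow 2.649, Eskel 3.549.
Jefferson allocation: Brisco 4, Harke 6, Galen 7, Dorne 25, Farrow 2, Eskel 3.
Dorne has quota 23.909 (lower 23, upper 24) but receives 25 — outside the quota interval.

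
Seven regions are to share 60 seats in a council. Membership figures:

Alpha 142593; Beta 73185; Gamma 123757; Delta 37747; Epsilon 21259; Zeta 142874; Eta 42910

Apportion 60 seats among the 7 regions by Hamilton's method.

Alpha 15, Beta 7, Gamma 13, Delta 4, Epsilon 2, Zeta 15, Eta 4

The standard divisor is 584325/60 ≈ 9738.75.
Standard quotas: Alpha 14.6418, Beta 7.5148, Gamma 12.7077, Delta 3.8760, Epsilon 2.1829, Zeta 14.6707, Eta 4.4061.
Lower quotas: Alpha 14, Beta 7, Gamma 12, Delta 3, Epsilon 2, Zeta 14, Eta 4 (sum 56, leaving 4 seats).
Remainders in descending order: Delta 0.8760, Gamma 0.7077, Zeta 0.6707, Alpha 0.6418, Beta 0.5148, Eta 0.4061, Epsilon 0.1829.
The surplus seats go to Delta, Gamma, Zeta, Alpha.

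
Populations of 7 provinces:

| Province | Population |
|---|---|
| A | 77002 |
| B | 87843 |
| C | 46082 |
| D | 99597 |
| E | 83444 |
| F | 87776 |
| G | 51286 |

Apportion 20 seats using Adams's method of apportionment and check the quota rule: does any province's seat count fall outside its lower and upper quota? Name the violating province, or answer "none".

Standard quotas: A 2.889, B 3.296, C 1.729, D 3.737, E 3.131, F 3.293, G 1.924.
Adams allocation: A 3, B 3, C 2, D 4, E 3, F 3, G 2.
Every allocation lies between the lower and upper quota.

none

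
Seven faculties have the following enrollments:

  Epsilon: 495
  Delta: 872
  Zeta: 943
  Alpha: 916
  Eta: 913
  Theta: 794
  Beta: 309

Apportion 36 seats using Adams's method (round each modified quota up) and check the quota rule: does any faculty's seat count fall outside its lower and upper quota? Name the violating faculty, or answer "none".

none

Standard quotas: Epsilon 3.399, Delta 5.989, Zeta 6.476, Alpha 6.291, Eta 6.270, Theta 5.453, Beta 2.122.
Adams allocation: Epsilon 4, Delta 6, Zeta 6, Alpha 6, Eta 6, Theta 6, Beta 2.
Every allocation lies between the lower and upper quota.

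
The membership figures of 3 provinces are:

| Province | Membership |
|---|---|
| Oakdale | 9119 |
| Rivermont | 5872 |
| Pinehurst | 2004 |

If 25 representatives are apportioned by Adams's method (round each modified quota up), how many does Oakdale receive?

Standard divisor 16995/25 ≈ 679.8; standard quotas: Oakdale 13.414, Rivermont 8.638, Pinehurst 2.948.
Rounding up gives 14, 9, 3 = 26 seats, so the divisor must be adjusted.
With modified divisor 720: modified quotas Oakdale 12.665, Rivermont 8.156, Pinehurst 2.783.
Rounding up: Oakdale 13, Rivermont 9, Pinehurst 3 (total 25).
Oakdale receives 13.

13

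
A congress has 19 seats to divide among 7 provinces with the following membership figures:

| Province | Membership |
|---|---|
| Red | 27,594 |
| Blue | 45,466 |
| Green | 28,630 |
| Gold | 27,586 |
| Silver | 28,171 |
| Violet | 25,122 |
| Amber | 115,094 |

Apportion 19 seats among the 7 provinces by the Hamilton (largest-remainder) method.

Red 2; Blue 3; Green 2; Gold 2; Silver 2; Violet 1; Amber 7

The standard divisor is 297663/19 ≈ 15666.474.
Standard quotas: Red 1.7613, Blue 2.9021, Green 1.8275, Gold 1.7608, Silver 1.7982, Violet 1.6036, Amber 7.3465.
Lower quotas: Red 1, Blue 2, Green 1, Gold 1, Silver 1, Violet 1, Amber 7 (sum 14, leaving 5 seats).
Remainders in descending order: Blue 0.9021, Green 0.8275, Silver 0.7982, Red 0.7613, Gold 0.7608, Violet 0.6036, Amber 0.3465.
The surplus seats go to Blue, Green, Silver, Red, Gold.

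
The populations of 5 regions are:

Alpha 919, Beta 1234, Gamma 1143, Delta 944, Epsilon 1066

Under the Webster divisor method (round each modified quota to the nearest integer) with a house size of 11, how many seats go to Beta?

3

Standard divisor 5306/11 ≈ 482.364; standard quotas: Alpha 1.905, Beta 2.558, Gamma 2.370, Delta 1.957, Epsilon 2.210.
Rounding to the nearest integer gives Alpha 2, Beta 3, Gamma 2, Delta 2, Epsilon 2 — total 11, matching the house size, so no adjustment is needed.
Beta receives 3.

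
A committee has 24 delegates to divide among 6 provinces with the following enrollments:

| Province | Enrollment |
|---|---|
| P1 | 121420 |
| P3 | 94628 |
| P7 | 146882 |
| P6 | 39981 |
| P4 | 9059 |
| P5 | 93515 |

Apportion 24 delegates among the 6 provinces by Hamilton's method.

Standard divisor: 505485 ÷ 24 ≈ 21061.875.
Standard quotas: P1 5.7649, P3 4.4929, P7 6.9738, P6 1.8983, P4 0.4301, P5 4.4400.
Lower quotas: P1 5, P3 4, P7 6, P6 1, P4 0, P5 4 (sum 20, leaving 4 seats).
Remainders in descending order: P7 0.9738, P6 0.8983, P1 0.7649, P3 0.4929, P5 0.4400, P4 0.4301.
The surplus seats go to P7, P6, P1, P3.

P1 6, P3 5, P7 7, P6 2, P4 0, P5 4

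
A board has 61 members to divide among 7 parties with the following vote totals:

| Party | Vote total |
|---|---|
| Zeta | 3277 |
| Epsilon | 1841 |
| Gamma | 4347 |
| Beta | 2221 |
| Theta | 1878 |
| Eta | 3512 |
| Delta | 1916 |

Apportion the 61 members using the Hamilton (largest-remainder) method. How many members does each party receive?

Total 18992; standard divisor 18992/61 ≈ 311.344.
Standard quotas: Zeta 10.525, Epsilon 5.913, Gamma 13.962, Beta 7.134, Theta 6.032, Eta 11.280, Delta 6.154.
Lower quotas: Zeta 10, Epsilon 5, Gamma 13, Beta 7, Theta 6, Eta 11, Delta 6 (sum 58, leaving 3 seats).
Remainders in descending order: Gamma 0.962, Epsilon 0.913, Zeta 0.525, Eta 0.280, Delta 0.154, Beta 0.134, Theta 0.032.
The surplus seats go to Gamma, Epsilon, Zeta.

Zeta 11; Epsilon 6; Gamma 14; Beta 7; Theta 6; Eta 11; Delta 6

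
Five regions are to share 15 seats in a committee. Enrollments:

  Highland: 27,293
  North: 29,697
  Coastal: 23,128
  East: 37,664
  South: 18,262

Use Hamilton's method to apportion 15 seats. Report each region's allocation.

Highland: 3, North: 3, Coastal: 3, East: 4, South: 2

Total 136044; standard divisor 136044/15 ≈ 9069.6.
Standard quotas: Highland 3.0093, North 3.2743, Coastal 2.5501, East 4.1528, South 2.0135.
Lower quotas: Highland 3, North 3, Coastal 2, East 4, South 2 (sum 14, leaving 1 seat).
Remainders in descending order: Coastal 0.5501, North 0.2743, East 0.1528, South 0.0135, Highland 0.0093.
Largest remainder: Coastal receives the extra seat.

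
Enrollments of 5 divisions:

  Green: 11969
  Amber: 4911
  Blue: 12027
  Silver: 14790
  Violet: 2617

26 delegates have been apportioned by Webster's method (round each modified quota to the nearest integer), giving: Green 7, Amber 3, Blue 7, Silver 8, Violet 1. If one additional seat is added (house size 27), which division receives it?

Priority for the next seat is population ÷ (current seats + 0.5).
Priorities: Green 1595.867, Amber 1403.143, Blue 1603.600, Silver 1740.000, Violet 1744.667.
Highest priority: Violet.

Violet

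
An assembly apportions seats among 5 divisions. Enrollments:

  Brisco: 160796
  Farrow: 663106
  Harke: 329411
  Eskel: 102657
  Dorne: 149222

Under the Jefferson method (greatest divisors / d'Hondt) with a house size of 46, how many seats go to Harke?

Standard divisor 1405192/46 ≈ 30547.652; standard quotas: Brisco 5.264, Farrow 21.707, Harke 10.784, Eskel 3.361, Dorne 4.885.
Rounding down gives 5, 21, 10, 3, 4 = 43 seats, so the divisor must be adjusted.
With modified divisor 29300: modified quotas Brisco 5.488, Farrow 22.632, Harke 11.243, Eskel 3.504, Dorne 5.093.
Rounding down: Brisco 5, Farrow 22, Harke 11, Eskel 3, Dorne 5 (total 46).
Harke receives 11.

11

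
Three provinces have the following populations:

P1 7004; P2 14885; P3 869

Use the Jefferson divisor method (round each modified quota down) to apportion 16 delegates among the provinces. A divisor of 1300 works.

P1=5, P2=11, P3=0

With modified divisor 1300: modified quotas P1 5.388, P2 11.450, P3 0.668.
Rounding down: P1 5, P2 11, P3 0 (total 16).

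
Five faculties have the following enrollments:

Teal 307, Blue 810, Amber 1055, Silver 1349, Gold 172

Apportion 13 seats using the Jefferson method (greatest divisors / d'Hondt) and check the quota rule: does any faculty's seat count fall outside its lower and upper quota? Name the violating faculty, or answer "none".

none

Standard quotas: Teal 1.081, Blue 2.851, Amber 3.714, Silver 4.749, Gold 0.605.
Jefferson allocation: Teal 1, Blue 3, Amber 4, Silver 5, Gold 0.
Every allocation lies between the lower and upper quota.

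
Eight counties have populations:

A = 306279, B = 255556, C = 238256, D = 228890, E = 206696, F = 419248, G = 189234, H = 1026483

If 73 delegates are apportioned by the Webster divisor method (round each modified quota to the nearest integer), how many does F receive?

Standard divisor 2870642/73 ≈ 39323.863; standard quotas: A 7.789, B 6.499, C 6.059, D 5.821, E 5.256, F 10.661, G 4.812, H 26.103.
Rounding to the nearest integer gives A 8, B 6, C 6, D 6, E 5, F 11, G 5, H 26 — total 73, matching the house size, so no adjustment is needed.
F receives 11.

11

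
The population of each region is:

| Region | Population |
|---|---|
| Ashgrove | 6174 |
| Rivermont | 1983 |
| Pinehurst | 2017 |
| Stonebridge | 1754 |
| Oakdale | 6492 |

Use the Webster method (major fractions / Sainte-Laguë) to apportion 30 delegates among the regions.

Standard divisor 18420/30 ≈ 614; standard quotas: Ashgrove 10.055, Rivermont 3.230, Pinehurst 3.285, Stonebridge 2.857, Oakdale 10.573.
Rounding to the nearest integer gives Ashgrove 10, Rivermont 3, Pinehurst 3, Stonebridge 3, Oakdale 11 — total 30, matching the house size, so no adjustment is needed.

Ashgrove=10, Rivermont=3, Pinehurst=3, Stonebridge=3, Oakdale=11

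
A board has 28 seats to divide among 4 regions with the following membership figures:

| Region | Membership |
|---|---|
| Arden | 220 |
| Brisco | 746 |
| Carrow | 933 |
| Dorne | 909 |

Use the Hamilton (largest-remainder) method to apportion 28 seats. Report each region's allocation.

Arden=2, Brisco=8, Carrow=9, Dorne=9

The standard divisor is 2808/28 ≈ 100.286.
Standard quotas: Arden 2.194, Brisco 7.439, Carrow 9.303, Dorne 9.064.
Lower quotas: Arden 2, Brisco 7, Carrow 9, Dorne 9 (sum 27, leaving 1 seat).
Remainders in descending order: Brisco 0.439, Carrow 0.303, Arden 0.194, Dorne 0.064.
The surplus seat goes to Brisco.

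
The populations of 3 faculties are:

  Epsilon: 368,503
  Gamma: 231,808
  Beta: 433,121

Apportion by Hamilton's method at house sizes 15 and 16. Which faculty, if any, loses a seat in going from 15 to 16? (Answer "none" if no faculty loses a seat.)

Gamma

At 15 seats: Epsilon 5, Gamma 4, Beta 6.
At 16 seats: Epsilon 6, Gamma 3, Beta 7.
Gamma drops from 4 to 3.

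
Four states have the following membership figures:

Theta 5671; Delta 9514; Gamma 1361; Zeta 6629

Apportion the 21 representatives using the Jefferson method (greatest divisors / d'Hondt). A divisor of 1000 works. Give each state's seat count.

Theta 5; Delta 9; Gamma 1; Zeta 6

With modified divisor 1000: modified quotas Theta 5.671, Delta 9.514, Gamma 1.361, Zeta 6.629.
Rounding down: Theta 5, Delta 9, Gamma 1, Zeta 6 (total 21).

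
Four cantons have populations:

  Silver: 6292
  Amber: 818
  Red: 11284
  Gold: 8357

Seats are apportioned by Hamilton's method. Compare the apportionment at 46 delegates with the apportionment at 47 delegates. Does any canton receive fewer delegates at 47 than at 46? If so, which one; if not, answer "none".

Amber

At 46 seats: Silver 11, Amber 2, Red 19, Gold 14.
At 47 seats: Silver 11, Amber 1, Red 20, Gold 15.
Amber drops from 2 to 1.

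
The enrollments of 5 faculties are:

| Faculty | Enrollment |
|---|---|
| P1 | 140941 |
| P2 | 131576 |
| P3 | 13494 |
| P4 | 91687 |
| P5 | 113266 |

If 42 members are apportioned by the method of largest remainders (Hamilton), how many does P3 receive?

Total 490964; standard divisor 490964/42 ≈ 11689.619.
Standard quotas: P1 12.0569, P2 11.2558, P3 1.1544, P4 7.8435, P5 9.6895.
Lower quotas: P1 12, P2 11, P3 1, P4 7, P5 9 (sum 40, leaving 2 seats).
Remainders in descending order: P4 0.8435, P5 0.6895, P2 0.2558, P3 0.1544, P1 0.0569.
Largest remainders: P4, P5 receive the extra seats.
P3 receives 1.

1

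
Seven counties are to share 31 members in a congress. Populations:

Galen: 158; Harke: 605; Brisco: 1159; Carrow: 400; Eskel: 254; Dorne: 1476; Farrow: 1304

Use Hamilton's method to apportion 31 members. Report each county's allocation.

The standard divisor is 5356/31 ≈ 172.774.
Standard quotas: Galen 0.914, Harke 3.502, Brisco 6.708, Carrow 2.315, Eskel 1.470, Dorne 8.543, Farrow 7.547.
Lower quotas: Galen 0, Harke 3, Brisco 6, Carrow 2, Eskel 1, Dorne 8, Farrow 7 (sum 27, leaving 4 seats).
Remainders in descending order: Galen 0.914, Brisco 0.708, Farrow 0.547, Dorne 0.543, Harke 0.502, Eskel 0.470, Carrow 0.315.
The surplus seats go to Galen, Brisco, Farrow, Dorne.

Galen 1; Harke 3; Brisco 7; Carrow 2; Eskel 1; Dorne 9; Farrow 8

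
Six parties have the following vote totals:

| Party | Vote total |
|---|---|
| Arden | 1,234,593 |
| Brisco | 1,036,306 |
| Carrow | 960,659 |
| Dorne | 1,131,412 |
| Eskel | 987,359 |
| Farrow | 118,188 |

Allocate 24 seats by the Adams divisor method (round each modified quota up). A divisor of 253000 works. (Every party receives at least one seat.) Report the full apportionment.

With modified divisor 253000: modified quotas Arden 4.880, Brisco 4.096, Carrow 3.797, Dorne 4.472, Eskel 3.903, Farrow 0.467.
Rounding up: Arden 5, Brisco 5, Carrow 4, Dorne 5, Eskel 4, Farrow 1 (total 24).

Arden 5, Brisco 5, Carrow 4, Dorne 5, Eskel 4, Farrow 1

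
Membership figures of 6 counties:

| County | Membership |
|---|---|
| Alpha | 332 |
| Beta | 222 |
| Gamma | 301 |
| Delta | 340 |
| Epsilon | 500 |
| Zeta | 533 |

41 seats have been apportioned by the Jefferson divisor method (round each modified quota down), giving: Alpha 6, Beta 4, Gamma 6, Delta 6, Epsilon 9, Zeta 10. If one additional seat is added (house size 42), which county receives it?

Priority for the next seat is population ÷ (current seats + 1).
Priorities: Alpha 47.429, Beta 44.400, Gamma 43.000, Delta 48.571, Epsilon 50.000, Zeta 48.455.
Highest priority: Epsilon.

Epsilon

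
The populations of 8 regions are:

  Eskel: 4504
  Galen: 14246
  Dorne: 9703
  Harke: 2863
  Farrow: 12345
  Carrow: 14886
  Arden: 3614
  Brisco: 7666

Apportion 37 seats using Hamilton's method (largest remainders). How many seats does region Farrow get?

7

Standard divisor: 69827 ÷ 37 ≈ 1887.216.
Standard quotas: Eskel 2.3866, Galen 7.5487, Dorne 5.1414, Harke 1.5170, Farrow 6.5414, Carrow 7.8878, Arden 1.9150, Brisco 4.0621.
Lower quotas: Eskel 2, Galen 7, Dorne 5, Harke 1, Farrow 6, Carrow 7, Arden 1, Brisco 4 (sum 33, leaving 4 seats).
Remainders in descending order: Arden 0.9150, Carrow 0.8878, Galen 0.5487, Farrow 0.5414, Harke 0.5170, Eskel 0.3866, Dorne 0.1414, Brisco 0.0621.
The surplus seats go to Arden, Carrow, Galen, Farrow.
Farrow receives 7.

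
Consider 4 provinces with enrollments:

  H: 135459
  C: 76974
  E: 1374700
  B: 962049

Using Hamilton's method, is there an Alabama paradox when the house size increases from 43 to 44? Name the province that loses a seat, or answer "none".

At 43 seats: H 2, C 2, E 23, B 16.
At 44 seats: H 2, C 1, E 24, B 17.
C drops from 2 to 1.

C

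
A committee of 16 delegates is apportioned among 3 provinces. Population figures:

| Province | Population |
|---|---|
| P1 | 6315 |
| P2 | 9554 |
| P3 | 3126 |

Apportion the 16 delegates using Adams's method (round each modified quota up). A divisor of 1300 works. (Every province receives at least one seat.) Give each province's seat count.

P1=5, P2=8, P3=3

With modified divisor 1300: modified quotas P1 4.858, P2 7.349, P3 2.405.
Rounding up: P1 5, P2 8, P3 3 (total 16).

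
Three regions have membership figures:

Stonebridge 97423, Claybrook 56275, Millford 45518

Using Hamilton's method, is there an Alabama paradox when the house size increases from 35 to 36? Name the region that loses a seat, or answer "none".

At 35 seats: Stonebridge 17, Claybrook 10, Millford 8.
At 36 seats: Stonebridge 18, Claybrook 10, Millford 8.
No region's allocation decreased.

none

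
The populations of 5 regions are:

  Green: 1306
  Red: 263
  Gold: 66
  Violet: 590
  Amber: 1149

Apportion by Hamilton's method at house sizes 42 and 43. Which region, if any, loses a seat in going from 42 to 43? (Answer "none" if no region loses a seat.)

At 42 seats: Green 16, Red 3, Gold 1, Violet 8, Amber 14.
At 43 seats: Green 17, Red 3, Gold 1, Violet 7, Amber 15.
Violet drops from 8 to 7.

Violet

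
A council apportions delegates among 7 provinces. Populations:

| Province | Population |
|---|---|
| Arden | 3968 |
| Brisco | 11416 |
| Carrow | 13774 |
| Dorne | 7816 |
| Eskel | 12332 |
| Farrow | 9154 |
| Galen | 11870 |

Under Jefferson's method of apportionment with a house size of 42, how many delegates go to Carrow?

8

Standard divisor 70330/42 ≈ 1674.524; standard quotas: Arden 2.370, Brisco 6.817, Carrow 8.226, Dorne 4.668, Eskel 7.364, Farrow 5.467, Galen 7.089.
Rounding down gives 2, 6, 8, 4, 7, 5, 7 = 39 seats, so the divisor must be adjusted.
With modified divisor 1536: modified quotas Arden 2.583, Brisco 7.432, Carrow 8.967, Dorne 5.089, Eskel 8.029, Farrow 5.960, Galen 7.728.
Rounding down: Arden 2, Brisco 7, Carrow 8, Dorne 5, Eskel 8, Farrow 5, Galen 7 (total 42).
Carrow receives 8.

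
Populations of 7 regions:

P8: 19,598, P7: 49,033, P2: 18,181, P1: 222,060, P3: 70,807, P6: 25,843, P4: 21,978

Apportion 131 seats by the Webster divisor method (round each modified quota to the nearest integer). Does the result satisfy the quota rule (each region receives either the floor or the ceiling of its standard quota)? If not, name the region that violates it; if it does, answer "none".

P1

Standard quotas: P8 6.005, P7 15.025, P2 5.571, P1 68.046, P3 21.698, P6 7.919, P4 6.735.
Webster allocation: P8 6, P7 15, P2 6, P1 67, P3 22, P6 8, P4 7.
P1 has quota 68.046 (lower 68, upper 69) but receives 67 — outside the quota interval.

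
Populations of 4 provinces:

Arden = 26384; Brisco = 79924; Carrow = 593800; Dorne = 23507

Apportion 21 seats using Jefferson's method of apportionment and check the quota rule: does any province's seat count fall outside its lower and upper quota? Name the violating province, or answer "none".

Standard quotas: Arden 0.766, Brisco 2.319, Carrow 17.233, Dorne 0.682.
Jefferson allocation: Arden 0, Brisco 2, Carrow 19, Dorne 0.
Carrow has quota 17.233 (lower 17, upper 18) but receives 19 — outside the quota interval.

Carrow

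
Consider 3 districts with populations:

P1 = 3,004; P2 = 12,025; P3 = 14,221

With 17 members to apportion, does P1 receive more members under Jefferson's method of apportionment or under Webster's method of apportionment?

Jefferson: P1 1, P2 7, P3 9.
Webster: P1 2, P2 7, P3 8.
P1 gets 1 under Jefferson and 2 under Webster.

Webster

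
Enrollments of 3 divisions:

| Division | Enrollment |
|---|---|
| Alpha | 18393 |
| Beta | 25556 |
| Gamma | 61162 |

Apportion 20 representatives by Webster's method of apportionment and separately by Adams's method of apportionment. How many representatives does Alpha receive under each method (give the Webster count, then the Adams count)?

3 and 4

Webster: Alpha 3, Beta 5, Gamma 12.
Adams: Alpha 4, Beta 5, Gamma 11.
Alpha gets 3 under Webster and 4 under Adams.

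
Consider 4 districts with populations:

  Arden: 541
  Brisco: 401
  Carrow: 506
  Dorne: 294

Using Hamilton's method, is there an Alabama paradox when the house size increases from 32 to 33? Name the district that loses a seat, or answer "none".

Dorne

At 32 seats: Arden 10, Brisco 7, Carrow 9, Dorne 6.
At 33 seats: Arden 10, Brisco 8, Carrow 10, Dorne 5.
Dorne drops from 6 to 5.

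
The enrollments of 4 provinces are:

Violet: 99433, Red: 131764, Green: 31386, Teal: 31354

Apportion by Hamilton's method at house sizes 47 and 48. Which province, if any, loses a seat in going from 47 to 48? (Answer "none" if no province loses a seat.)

At 47 seats: Violet 16, Red 21, Green 5, Teal 5.
At 48 seats: Violet 16, Red 22, Green 5, Teal 5.
No province's allocation decreased.

none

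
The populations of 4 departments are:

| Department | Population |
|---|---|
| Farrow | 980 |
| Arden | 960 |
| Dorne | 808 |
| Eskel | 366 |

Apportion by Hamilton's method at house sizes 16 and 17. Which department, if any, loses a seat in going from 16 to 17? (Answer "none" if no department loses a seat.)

none

At 16 seats: Farrow 5, Arden 5, Dorne 4, Eskel 2.
At 17 seats: Farrow 5, Arden 5, Dorne 5, Eskel 2.
No department's allocation decreased.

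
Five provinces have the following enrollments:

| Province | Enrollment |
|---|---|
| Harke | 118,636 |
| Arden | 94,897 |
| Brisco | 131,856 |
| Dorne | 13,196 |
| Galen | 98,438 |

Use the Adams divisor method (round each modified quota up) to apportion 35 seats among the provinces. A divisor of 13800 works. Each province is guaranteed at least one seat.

Harke=9, Arden=7, Brisco=10, Dorne=1, Galen=8

With modified divisor 13800: modified quotas Harke 8.597, Arden 6.877, Brisco 9.555, Dorne 0.956, Galen 7.133.
Rounding up: Harke 9, Arden 7, Brisco 10, Dorne 1, Galen 8 (total 35).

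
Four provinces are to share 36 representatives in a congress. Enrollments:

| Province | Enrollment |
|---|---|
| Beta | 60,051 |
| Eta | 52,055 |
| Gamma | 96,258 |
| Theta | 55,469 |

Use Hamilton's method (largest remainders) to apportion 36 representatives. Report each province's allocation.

Beta=8, Eta=7, Gamma=13, Theta=8

Total 263833; standard divisor 263833/36 ≈ 7328.694.
Standard quotas: Beta 8.1940, Eta 7.1029, Gamma 13.1344, Theta 7.5687.
Lower quotas: Beta 8, Eta 7, Gamma 13, Theta 7 (sum 35, leaving 1 seat).
Remainders in descending order: Theta 0.5687, Beta 0.1940, Gamma 0.1344, Eta 0.1029.
The surplus seat goes to Theta.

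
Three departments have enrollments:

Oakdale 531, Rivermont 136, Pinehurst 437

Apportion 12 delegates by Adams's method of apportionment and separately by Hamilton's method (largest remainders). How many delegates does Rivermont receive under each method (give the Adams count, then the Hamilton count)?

2 and 1

Adams: Oakdale 5, Rivermont 2, Pinehurst 5.
Hamilton: Oakdale 6, Rivermont 1, Pinehurst 5.
Rivermont gets 2 under Adams and 1 under Hamilton.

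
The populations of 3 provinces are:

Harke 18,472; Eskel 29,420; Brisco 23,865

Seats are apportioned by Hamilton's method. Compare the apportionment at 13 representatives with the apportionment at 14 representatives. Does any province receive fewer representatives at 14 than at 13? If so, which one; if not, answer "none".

Harke

At 13 seats: Harke 4, Eskel 5, Brisco 4.
At 14 seats: Harke 3, Eskel 6, Brisco 5.
Harke drops from 4 to 3.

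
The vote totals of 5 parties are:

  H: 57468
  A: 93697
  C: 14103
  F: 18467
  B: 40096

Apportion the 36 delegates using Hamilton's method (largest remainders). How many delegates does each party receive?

H=9, A=15, C=2, F=3, B=7

Standard divisor: 223831 ÷ 36 ≈ 6217.528.
Standard quotas: H 9.2429, A 15.0698, C 2.2683, F 2.9702, B 6.4489.
Lower quotas: H 9, A 15, C 2, F 2, B 6 (sum 34, leaving 2 seats).
Remainders in descending order: F 0.9702, B 0.4489, C 0.2683, H 0.2429, A 0.0698.
The surplus seats go to F, B.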